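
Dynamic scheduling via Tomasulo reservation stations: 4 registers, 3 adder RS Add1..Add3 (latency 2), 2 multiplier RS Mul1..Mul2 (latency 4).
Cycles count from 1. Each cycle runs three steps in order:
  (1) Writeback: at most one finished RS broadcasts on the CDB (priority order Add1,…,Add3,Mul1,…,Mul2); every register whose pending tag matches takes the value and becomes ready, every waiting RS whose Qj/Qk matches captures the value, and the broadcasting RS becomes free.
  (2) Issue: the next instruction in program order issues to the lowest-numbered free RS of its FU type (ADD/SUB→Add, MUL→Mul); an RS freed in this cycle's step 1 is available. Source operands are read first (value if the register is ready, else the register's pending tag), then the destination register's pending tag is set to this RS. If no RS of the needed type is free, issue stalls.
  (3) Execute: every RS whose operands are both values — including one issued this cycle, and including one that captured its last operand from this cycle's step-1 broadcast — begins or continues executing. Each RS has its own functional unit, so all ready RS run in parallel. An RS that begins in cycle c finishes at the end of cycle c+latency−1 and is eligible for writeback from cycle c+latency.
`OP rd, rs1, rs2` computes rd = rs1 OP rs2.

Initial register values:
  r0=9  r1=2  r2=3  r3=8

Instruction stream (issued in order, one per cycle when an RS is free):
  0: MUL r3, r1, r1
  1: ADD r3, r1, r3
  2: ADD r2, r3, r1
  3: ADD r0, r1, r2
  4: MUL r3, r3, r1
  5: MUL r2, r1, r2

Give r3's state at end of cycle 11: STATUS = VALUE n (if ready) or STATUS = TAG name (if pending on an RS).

c1: issue MUL r3<-Mul1 | r0:9,r1:2,r2:3,r3:Mul1
c2: issue ADD r3<-Add1 | r0:9,r1:2,r2:3,r3:Add1
c3: issue ADD r2<-Add2 | r0:9,r1:2,r2:Add2,r3:Add1
c4: issue ADD r0<-Add3 | r0:Add3,r1:2,r2:Add2,r3:Add1
c5: CDB Mul1=4; issue MUL r3<-Mul1 | r0:Add3,r1:2,r2:Add2,r3:Mul1
c6: issue MUL r2<-Mul2 | r0:Add3,r1:2,r2:Mul2,r3:Mul1
c7: CDB Add1=6 | r0:Add3,r1:2,r2:Mul2,r3:Mul1
c8: - | r0:Add3,r1:2,r2:Mul2,r3:Mul1
c9: CDB Add2=8 | r0:Add3,r1:2,r2:Mul2,r3:Mul1
c10: - | r0:Add3,r1:2,r2:Mul2,r3:Mul1
c11: CDB Add3=10 | r0:10,r1:2,r2:Mul2,r3:Mul1

STATUS = TAG Mul1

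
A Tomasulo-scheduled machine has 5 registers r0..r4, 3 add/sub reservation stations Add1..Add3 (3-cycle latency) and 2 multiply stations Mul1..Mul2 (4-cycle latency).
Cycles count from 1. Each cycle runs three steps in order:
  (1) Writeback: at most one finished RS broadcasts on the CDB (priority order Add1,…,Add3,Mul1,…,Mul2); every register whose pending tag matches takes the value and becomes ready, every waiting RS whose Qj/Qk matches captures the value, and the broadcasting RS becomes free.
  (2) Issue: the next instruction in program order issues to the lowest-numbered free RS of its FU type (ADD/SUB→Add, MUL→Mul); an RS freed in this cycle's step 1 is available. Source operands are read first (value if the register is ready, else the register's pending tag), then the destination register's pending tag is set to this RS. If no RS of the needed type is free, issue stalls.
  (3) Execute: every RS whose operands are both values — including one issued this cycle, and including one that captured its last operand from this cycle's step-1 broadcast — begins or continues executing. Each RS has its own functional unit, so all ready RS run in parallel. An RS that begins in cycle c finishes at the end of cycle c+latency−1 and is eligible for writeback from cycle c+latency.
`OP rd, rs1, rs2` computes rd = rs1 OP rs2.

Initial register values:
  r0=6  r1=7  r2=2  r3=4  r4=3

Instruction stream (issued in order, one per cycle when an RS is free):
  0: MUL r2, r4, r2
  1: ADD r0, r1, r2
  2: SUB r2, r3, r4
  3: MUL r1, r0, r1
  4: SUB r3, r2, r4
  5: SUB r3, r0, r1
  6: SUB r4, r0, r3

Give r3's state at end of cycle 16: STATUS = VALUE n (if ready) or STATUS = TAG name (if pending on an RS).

STATUS = VALUE -78

cycle 1: issue MUL r2<-Mul1 // r0:6,r1:7,r2:Mul1,r3:4,r4:3
cycle 2: issue ADD r0<-Add1 // r0:Add1,r1:7,r2:Mul1,r3:4,r4:3
cycle 3: issue SUB r2<-Add2 // r0:Add1,r1:7,r2:Add2,r3:4,r4:3
cycle 4: issue MUL r1<-Mul2 // r0:Add1,r1:Mul2,r2:Add2,r3:4,r4:3
cycle 5: CDB Mul1=6; issue SUB r3<-Add3 // r0:Add1,r1:Mul2,r2:Add2,r3:Add3,r4:3
cycle 6: CDB Add2=1; issue SUB r3<-Add2 // r0:Add1,r1:Mul2,r2:1,r3:Add2,r4:3
cycle 7: stall // r0:Add1,r1:Mul2,r2:1,r3:Add2,r4:3
cycle 8: CDB Add1=13; issue SUB r4<-Add1 // r0:13,r1:Mul2,r2:1,r3:Add2,r4:Add1
cycle 9: CDB Add3=-2 // r0:13,r1:Mul2,r2:1,r3:Add2,r4:Add1
cycle 10: - // r0:13,r1:Mul2,r2:1,r3:Add2,r4:Add1
cycle 11: - // r0:13,r1:Mul2,r2:1,r3:Add2,r4:Add1
cycle 12: CDB Mul2=91 // r0:13,r1:91,r2:1,r3:Add2,r4:Add1
cycle 13: - // r0:13,r1:91,r2:1,r3:Add2,r4:Add1
cycle 14: - // r0:13,r1:91,r2:1,r3:Add2,r4:Add1
cycle 15: CDB Add2=-78 // r0:13,r1:91,r2:1,r3:-78,r4:Add1
cycle 16: - // r0:13,r1:91,r2:1,r3:-78,r4:Add1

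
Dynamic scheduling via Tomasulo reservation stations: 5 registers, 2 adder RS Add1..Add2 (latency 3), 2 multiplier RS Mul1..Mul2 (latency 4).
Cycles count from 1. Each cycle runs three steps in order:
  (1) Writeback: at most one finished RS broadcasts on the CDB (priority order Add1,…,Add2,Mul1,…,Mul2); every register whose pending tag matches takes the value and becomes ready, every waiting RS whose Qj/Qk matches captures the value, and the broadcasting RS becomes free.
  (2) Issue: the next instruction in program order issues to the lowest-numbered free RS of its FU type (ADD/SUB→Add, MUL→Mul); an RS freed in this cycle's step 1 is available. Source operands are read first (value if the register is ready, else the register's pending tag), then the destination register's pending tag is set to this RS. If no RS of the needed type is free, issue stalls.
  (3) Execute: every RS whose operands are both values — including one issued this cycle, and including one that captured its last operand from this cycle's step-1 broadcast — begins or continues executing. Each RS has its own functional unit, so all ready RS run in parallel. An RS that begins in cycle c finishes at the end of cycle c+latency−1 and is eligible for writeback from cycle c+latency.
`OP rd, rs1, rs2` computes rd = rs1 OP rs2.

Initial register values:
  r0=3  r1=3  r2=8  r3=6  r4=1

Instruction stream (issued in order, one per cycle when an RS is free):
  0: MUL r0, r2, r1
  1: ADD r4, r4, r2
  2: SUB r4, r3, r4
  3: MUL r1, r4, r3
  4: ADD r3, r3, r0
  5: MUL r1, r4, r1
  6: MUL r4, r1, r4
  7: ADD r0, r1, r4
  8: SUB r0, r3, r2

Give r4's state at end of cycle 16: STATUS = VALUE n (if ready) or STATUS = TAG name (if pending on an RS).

c1: issue MUL r0<-Mul1 | r0:Mul1,r1:3,r2:8,r3:6,r4:1
c2: issue ADD r4<-Add1 | r0:Mul1,r1:3,r2:8,r3:6,r4:Add1
c3: issue SUB r4<-Add2 | r0:Mul1,r1:3,r2:8,r3:6,r4:Add2
c4: issue MUL r1<-Mul2 | r0:Mul1,r1:Mul2,r2:8,r3:6,r4:Add2
c5: CDB Add1=9; issue ADD r3<-Add1 | r0:Mul1,r1:Mul2,r2:8,r3:Add1,r4:Add2
c6: CDB Mul1=24; issue MUL r1<-Mul1 | r0:24,r1:Mul1,r2:8,r3:Add1,r4:Add2
c7: stall | r0:24,r1:Mul1,r2:8,r3:Add1,r4:Add2
c8: CDB Add2=-3; stall | r0:24,r1:Mul1,r2:8,r3:Add1,r4:-3
c9: CDB Add1=30; stall | r0:24,r1:Mul1,r2:8,r3:30,r4:-3
c10: stall | r0:24,r1:Mul1,r2:8,r3:30,r4:-3
c11: stall | r0:24,r1:Mul1,r2:8,r3:30,r4:-3
c12: CDB Mul2=-18; issue MUL r4<-Mul2 | r0:24,r1:Mul1,r2:8,r3:30,r4:Mul2
c13: issue ADD r0<-Add1 | r0:Add1,r1:Mul1,r2:8,r3:30,r4:Mul2
c14: issue SUB r0<-Add2 | r0:Add2,r1:Mul1,r2:8,r3:30,r4:Mul2
c15: - | r0:Add2,r1:Mul1,r2:8,r3:30,r4:Mul2
c16: CDB Mul1=54 | r0:Add2,r1:54,r2:8,r3:30,r4:Mul2

STATUS = TAG Mul2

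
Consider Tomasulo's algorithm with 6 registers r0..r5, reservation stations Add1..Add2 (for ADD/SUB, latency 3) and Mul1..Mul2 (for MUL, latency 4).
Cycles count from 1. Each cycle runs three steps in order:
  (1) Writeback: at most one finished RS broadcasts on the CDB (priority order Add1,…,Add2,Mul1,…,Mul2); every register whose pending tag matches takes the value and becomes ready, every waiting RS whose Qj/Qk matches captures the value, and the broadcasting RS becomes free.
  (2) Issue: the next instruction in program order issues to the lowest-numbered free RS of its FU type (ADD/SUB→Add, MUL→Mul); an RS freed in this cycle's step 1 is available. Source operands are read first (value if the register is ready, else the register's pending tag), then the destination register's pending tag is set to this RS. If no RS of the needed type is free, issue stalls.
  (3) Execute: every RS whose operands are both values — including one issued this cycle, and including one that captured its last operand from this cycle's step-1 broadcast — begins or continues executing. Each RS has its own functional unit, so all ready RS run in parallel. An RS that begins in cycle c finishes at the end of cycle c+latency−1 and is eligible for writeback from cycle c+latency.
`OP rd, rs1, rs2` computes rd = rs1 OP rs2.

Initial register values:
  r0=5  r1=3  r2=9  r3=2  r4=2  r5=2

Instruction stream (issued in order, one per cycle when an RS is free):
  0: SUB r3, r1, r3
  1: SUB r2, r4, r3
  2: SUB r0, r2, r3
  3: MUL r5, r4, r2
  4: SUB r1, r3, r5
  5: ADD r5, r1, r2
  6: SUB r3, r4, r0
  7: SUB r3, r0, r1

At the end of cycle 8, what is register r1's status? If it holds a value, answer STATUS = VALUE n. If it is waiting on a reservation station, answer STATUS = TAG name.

cycle 1: issue SUB r3<-Add1 // r0:5,r1:3,r2:9,r3:Add1,r4:2,r5:2
cycle 2: issue SUB r2<-Add2 // r0:5,r1:3,r2:Add2,r3:Add1,r4:2,r5:2
cycle 3: stall // r0:5,r1:3,r2:Add2,r3:Add1,r4:2,r5:2
cycle 4: CDB Add1=1; issue SUB r0<-Add1 // r0:Add1,r1:3,r2:Add2,r3:1,r4:2,r5:2
cycle 5: issue MUL r5<-Mul1 // r0:Add1,r1:3,r2:Add2,r3:1,r4:2,r5:Mul1
cycle 6: stall // r0:Add1,r1:3,r2:Add2,r3:1,r4:2,r5:Mul1
cycle 7: CDB Add2=1; issue SUB r1<-Add2 // r0:Add1,r1:Add2,r2:1,r3:1,r4:2,r5:Mul1
cycle 8: stall // r0:Add1,r1:Add2,r2:1,r3:1,r4:2,r5:Mul1

STATUS = TAG Add2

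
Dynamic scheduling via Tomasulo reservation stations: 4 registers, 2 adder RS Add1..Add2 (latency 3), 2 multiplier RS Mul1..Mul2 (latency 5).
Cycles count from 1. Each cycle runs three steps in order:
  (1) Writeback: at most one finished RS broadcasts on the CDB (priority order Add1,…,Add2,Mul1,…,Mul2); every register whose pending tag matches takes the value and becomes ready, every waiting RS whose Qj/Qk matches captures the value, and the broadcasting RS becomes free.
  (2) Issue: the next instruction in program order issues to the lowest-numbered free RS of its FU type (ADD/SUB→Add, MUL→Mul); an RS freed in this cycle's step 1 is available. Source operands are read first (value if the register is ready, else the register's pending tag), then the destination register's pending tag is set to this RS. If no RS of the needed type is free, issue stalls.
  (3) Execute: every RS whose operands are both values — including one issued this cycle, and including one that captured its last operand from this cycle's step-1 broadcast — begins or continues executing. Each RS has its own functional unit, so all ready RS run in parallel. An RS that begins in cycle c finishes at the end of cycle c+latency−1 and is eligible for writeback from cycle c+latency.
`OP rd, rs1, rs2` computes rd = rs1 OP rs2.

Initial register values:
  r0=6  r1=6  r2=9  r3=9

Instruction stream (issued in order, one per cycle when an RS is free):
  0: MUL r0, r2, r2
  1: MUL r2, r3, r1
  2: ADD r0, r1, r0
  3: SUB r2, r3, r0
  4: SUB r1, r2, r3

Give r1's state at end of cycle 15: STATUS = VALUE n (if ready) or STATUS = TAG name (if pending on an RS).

cycle 1: issue MUL r0<-Mul1 // r0:Mul1,r1:6,r2:9,r3:9
cycle 2: issue MUL r2<-Mul2 // r0:Mul1,r1:6,r2:Mul2,r3:9
cycle 3: issue ADD r0<-Add1 // r0:Add1,r1:6,r2:Mul2,r3:9
cycle 4: issue SUB r2<-Add2 // r0:Add1,r1:6,r2:Add2,r3:9
cycle 5: stall // r0:Add1,r1:6,r2:Add2,r3:9
cycle 6: CDB Mul1=81; stall // r0:Add1,r1:6,r2:Add2,r3:9
cycle 7: CDB Mul2=54; stall // r0:Add1,r1:6,r2:Add2,r3:9
cycle 8: stall // r0:Add1,r1:6,r2:Add2,r3:9
cycle 9: CDB Add1=87; issue SUB r1<-Add1 // r0:87,r1:Add1,r2:Add2,r3:9
cycle 10: - // r0:87,r1:Add1,r2:Add2,r3:9
cycle 11: - // r0:87,r1:Add1,r2:Add2,r3:9
cycle 12: CDB Add2=-78 // r0:87,r1:Add1,r2:-78,r3:9
cycle 13: - // r0:87,r1:Add1,r2:-78,r3:9
cycle 14: - // r0:87,r1:Add1,r2:-78,r3:9
cycle 15: CDB Add1=-87 // r0:87,r1:-87,r2:-78,r3:9

STATUS = VALUE -87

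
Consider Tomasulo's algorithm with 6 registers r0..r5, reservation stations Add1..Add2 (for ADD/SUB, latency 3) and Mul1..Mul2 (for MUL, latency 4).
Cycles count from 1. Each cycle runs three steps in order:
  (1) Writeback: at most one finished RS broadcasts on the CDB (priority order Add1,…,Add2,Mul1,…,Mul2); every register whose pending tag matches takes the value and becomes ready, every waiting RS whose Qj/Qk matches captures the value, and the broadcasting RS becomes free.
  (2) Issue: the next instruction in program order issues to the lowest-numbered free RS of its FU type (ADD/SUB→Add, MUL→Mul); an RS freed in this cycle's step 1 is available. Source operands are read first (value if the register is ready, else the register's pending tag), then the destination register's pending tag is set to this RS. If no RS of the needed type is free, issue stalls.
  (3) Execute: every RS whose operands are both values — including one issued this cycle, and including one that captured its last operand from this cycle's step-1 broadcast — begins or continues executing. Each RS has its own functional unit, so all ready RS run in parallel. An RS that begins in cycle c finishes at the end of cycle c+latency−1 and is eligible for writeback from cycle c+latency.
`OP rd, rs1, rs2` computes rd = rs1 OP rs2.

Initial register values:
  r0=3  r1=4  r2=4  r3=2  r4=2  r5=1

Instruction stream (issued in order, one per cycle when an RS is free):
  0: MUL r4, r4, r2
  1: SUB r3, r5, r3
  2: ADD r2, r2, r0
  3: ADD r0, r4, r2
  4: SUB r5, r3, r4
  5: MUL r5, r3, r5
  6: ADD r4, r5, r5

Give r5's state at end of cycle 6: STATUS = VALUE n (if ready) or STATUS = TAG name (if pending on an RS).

cycle 1: issue MUL r4<-Mul1 // r0:3,r1:4,r2:4,r3:2,r4:Mul1,r5:1
cycle 2: issue SUB r3<-Add1 // r0:3,r1:4,r2:4,r3:Add1,r4:Mul1,r5:1
cycle 3: issue ADD r2<-Add2 // r0:3,r1:4,r2:Add2,r3:Add1,r4:Mul1,r5:1
cycle 4: stall // r0:3,r1:4,r2:Add2,r3:Add1,r4:Mul1,r5:1
cycle 5: CDB Add1=-1; issue ADD r0<-Add1 // r0:Add1,r1:4,r2:Add2,r3:-1,r4:Mul1,r5:1
cycle 6: CDB Add2=7; issue SUB r5<-Add2 // r0:Add1,r1:4,r2:7,r3:-1,r4:Mul1,r5:Add2

STATUS = TAG Add2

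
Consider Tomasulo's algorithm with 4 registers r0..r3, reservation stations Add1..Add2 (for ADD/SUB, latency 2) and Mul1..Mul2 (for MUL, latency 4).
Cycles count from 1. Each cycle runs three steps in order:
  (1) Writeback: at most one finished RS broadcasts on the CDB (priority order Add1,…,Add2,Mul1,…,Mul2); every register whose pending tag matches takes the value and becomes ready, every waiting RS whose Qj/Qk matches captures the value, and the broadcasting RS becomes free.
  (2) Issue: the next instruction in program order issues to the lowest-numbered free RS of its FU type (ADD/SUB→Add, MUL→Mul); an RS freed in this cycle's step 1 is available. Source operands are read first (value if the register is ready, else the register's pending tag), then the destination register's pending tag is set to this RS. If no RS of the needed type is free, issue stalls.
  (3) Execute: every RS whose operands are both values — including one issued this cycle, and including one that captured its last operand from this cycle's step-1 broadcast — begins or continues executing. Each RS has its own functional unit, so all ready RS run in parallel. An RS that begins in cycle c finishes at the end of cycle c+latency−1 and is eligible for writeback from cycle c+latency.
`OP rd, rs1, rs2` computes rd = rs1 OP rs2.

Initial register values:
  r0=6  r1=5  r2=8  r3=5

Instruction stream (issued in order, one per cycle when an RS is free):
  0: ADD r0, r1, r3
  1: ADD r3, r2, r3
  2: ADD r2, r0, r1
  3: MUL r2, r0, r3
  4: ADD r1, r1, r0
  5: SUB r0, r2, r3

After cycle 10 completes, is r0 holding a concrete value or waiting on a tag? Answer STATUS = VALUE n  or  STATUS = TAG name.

STATUS = VALUE 117

  c1: issue ADD r0<-Add1  regs: r0:Add1,r1:5,r2:8,r3:5
  c2: issue ADD r3<-Add2  regs: r0:Add1,r1:5,r2:8,r3:Add2
  c3: CDB Add1=10; issue ADD r2<-Add1  regs: r0:10,r1:5,r2:Add1,r3:Add2
  c4: CDB Add2=13; issue MUL r2<-Mul1  regs: r0:10,r1:5,r2:Mul1,r3:13
  c5: CDB Add1=15; issue ADD r1<-Add1  regs: r0:10,r1:Add1,r2:Mul1,r3:13
  c6: issue SUB r0<-Add2  regs: r0:Add2,r1:Add1,r2:Mul1,r3:13
  c7: CDB Add1=15  regs: r0:Add2,r1:15,r2:Mul1,r3:13
  c8: CDB Mul1=130  regs: r0:Add2,r1:15,r2:130,r3:13
  c9: -  regs: r0:Add2,r1:15,r2:130,r3:13
  c10: CDB Add2=117  regs: r0:117,r1:15,r2:130,r3:13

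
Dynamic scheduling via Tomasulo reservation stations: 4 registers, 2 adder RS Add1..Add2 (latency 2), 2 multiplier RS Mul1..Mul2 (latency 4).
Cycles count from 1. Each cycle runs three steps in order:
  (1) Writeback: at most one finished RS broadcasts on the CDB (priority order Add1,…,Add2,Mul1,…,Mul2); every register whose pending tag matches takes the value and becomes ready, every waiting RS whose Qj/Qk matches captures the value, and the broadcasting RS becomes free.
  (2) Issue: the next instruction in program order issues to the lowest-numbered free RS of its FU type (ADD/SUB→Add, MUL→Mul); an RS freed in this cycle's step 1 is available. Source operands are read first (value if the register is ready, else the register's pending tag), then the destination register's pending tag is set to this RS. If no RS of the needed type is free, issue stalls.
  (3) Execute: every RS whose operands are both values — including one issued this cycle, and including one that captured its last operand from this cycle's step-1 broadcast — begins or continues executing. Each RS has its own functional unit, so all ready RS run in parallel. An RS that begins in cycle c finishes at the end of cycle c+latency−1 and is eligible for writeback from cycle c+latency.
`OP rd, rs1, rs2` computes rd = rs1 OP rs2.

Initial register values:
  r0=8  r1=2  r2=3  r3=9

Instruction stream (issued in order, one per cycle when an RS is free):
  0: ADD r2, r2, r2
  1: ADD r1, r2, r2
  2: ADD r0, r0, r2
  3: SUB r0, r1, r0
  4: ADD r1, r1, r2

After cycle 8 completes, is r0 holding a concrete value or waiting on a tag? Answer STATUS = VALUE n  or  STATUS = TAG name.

STATUS = VALUE -2

c1: issue ADD r2<-Add1 | r0:8,r1:2,r2:Add1,r3:9
c2: issue ADD r1<-Add2 | r0:8,r1:Add2,r2:Add1,r3:9
c3: CDB Add1=6; issue ADD r0<-Add1 | r0:Add1,r1:Add2,r2:6,r3:9
c4: stall | r0:Add1,r1:Add2,r2:6,r3:9
c5: CDB Add1=14; issue SUB r0<-Add1 | r0:Add1,r1:Add2,r2:6,r3:9
c6: CDB Add2=12; issue ADD r1<-Add2 | r0:Add1,r1:Add2,r2:6,r3:9
c7: - | r0:Add1,r1:Add2,r2:6,r3:9
c8: CDB Add1=-2 | r0:-2,r1:Add2,r2:6,r3:9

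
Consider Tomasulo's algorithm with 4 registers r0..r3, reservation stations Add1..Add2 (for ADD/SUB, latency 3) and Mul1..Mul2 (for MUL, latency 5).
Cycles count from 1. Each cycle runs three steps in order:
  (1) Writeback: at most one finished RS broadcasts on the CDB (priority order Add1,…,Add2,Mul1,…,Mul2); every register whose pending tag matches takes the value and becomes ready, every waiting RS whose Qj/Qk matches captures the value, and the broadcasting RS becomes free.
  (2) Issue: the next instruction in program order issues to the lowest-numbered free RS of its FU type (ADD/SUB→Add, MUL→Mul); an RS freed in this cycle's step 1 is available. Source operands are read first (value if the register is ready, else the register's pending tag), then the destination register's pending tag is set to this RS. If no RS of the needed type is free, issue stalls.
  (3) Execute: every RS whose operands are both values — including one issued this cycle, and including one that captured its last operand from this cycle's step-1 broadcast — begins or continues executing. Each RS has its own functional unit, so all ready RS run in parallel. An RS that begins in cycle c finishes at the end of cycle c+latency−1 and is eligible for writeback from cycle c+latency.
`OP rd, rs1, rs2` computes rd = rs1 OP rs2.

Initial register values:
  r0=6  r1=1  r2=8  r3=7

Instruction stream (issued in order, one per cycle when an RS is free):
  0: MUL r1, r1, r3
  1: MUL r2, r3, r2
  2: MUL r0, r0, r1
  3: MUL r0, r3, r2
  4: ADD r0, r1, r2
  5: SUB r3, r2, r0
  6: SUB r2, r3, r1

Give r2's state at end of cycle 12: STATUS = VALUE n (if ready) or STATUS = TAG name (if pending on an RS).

cycle 1: issue MUL r1<-Mul1 // r0:6,r1:Mul1,r2:8,r3:7
cycle 2: issue MUL r2<-Mul2 // r0:6,r1:Mul1,r2:Mul2,r3:7
cycle 3: stall // r0:6,r1:Mul1,r2:Mul2,r3:7
cycle 4: stall // r0:6,r1:Mul1,r2:Mul2,r3:7
cycle 5: stall // r0:6,r1:Mul1,r2:Mul2,r3:7
cycle 6: CDB Mul1=7; issue MUL r0<-Mul1 // r0:Mul1,r1:7,r2:Mul2,r3:7
cycle 7: CDB Mul2=56; issue MUL r0<-Mul2 // r0:Mul2,r1:7,r2:56,r3:7
cycle 8: issue ADD r0<-Add1 // r0:Add1,r1:7,r2:56,r3:7
cycle 9: issue SUB r3<-Add2 // r0:Add1,r1:7,r2:56,r3:Add2
cycle 10: stall // r0:Add1,r1:7,r2:56,r3:Add2
cycle 11: CDB Add1=63; issue SUB r2<-Add1 // r0:63,r1:7,r2:Add1,r3:Add2
cycle 12: CDB Mul1=42 // r0:63,r1:7,r2:Add1,r3:Add2

STATUS = TAG Add1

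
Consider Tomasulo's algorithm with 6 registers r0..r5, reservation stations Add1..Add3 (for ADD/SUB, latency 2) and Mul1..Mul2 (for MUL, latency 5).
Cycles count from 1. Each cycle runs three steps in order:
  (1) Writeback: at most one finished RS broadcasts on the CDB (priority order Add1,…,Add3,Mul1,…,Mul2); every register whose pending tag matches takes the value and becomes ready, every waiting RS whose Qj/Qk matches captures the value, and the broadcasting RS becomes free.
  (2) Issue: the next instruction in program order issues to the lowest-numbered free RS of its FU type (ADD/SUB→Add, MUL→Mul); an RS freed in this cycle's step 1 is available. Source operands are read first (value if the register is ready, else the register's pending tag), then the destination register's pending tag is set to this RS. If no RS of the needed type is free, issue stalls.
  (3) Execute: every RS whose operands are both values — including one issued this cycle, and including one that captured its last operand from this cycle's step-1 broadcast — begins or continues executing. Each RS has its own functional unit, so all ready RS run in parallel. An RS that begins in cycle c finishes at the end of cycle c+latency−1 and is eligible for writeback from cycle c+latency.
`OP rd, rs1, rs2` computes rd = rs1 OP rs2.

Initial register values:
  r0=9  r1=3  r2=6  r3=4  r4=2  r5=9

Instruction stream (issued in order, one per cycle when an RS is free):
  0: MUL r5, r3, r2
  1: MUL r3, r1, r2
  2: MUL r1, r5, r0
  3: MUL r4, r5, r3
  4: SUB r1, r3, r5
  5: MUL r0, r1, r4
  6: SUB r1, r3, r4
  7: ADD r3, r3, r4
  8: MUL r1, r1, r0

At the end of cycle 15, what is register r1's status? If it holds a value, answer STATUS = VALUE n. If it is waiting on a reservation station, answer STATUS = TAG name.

c1: issue MUL r5<-Mul1 | r0:9,r1:3,r2:6,r3:4,r4:2,r5:Mul1
c2: issue MUL r3<-Mul2 | r0:9,r1:3,r2:6,r3:Mul2,r4:2,r5:Mul1
c3: stall | r0:9,r1:3,r2:6,r3:Mul2,r4:2,r5:Mul1
c4: stall | r0:9,r1:3,r2:6,r3:Mul2,r4:2,r5:Mul1
c5: stall | r0:9,r1:3,r2:6,r3:Mul2,r4:2,r5:Mul1
c6: CDB Mul1=24; issue MUL r1<-Mul1 | r0:9,r1:Mul1,r2:6,r3:Mul2,r4:2,r5:24
c7: CDB Mul2=18; issue MUL r4<-Mul2 | r0:9,r1:Mul1,r2:6,r3:18,r4:Mul2,r5:24
c8: issue SUB r1<-Add1 | r0:9,r1:Add1,r2:6,r3:18,r4:Mul2,r5:24
c9: stall | r0:9,r1:Add1,r2:6,r3:18,r4:Mul2,r5:24
c10: CDB Add1=-6; stall | r0:9,r1:-6,r2:6,r3:18,r4:Mul2,r5:24
c11: CDB Mul1=216; issue MUL r0<-Mul1 | r0:Mul1,r1:-6,r2:6,r3:18,r4:Mul2,r5:24
c12: CDB Mul2=432; issue SUB r1<-Add1 | r0:Mul1,r1:Add1,r2:6,r3:18,r4:432,r5:24
c13: issue ADD r3<-Add2 | r0:Mul1,r1:Add1,r2:6,r3:Add2,r4:432,r5:24
c14: CDB Add1=-414; issue MUL r1<-Mul2 | r0:Mul1,r1:Mul2,r2:6,r3:Add2,r4:432,r5:24
c15: CDB Add2=450 | r0:Mul1,r1:Mul2,r2:6,r3:450,r4:432,r5:24

STATUS = TAG Mul2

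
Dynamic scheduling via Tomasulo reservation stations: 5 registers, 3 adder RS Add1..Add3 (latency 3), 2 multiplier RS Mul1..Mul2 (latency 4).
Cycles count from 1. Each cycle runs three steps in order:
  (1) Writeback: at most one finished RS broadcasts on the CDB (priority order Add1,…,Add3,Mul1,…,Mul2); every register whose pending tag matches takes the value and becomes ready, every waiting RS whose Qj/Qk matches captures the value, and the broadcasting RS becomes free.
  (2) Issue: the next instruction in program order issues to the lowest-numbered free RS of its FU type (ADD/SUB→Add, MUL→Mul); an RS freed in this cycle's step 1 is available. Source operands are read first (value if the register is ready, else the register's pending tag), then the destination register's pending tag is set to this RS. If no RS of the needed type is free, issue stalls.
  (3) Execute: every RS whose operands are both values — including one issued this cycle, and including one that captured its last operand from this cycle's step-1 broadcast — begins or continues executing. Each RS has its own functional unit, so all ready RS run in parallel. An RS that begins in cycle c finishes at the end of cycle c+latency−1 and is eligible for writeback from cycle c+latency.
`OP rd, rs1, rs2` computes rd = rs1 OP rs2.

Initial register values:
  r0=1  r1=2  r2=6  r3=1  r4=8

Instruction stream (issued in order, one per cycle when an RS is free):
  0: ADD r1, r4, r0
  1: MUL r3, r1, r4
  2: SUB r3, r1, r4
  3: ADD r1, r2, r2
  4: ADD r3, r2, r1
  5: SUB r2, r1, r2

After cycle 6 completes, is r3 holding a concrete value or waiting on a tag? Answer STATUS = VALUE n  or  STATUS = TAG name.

cycle 1: issue ADD r1<-Add1 // r0:1,r1:Add1,r2:6,r3:1,r4:8
cycle 2: issue MUL r3<-Mul1 // r0:1,r1:Add1,r2:6,r3:Mul1,r4:8
cycle 3: issue SUB r3<-Add2 // r0:1,r1:Add1,r2:6,r3:Add2,r4:8
cycle 4: CDB Add1=9; issue ADD r1<-Add1 // r0:1,r1:Add1,r2:6,r3:Add2,r4:8
cycle 5: issue ADD r3<-Add3 // r0:1,r1:Add1,r2:6,r3:Add3,r4:8
cycle 6: stall // r0:1,r1:Add1,r2:6,r3:Add3,r4:8

STATUS = TAG Add3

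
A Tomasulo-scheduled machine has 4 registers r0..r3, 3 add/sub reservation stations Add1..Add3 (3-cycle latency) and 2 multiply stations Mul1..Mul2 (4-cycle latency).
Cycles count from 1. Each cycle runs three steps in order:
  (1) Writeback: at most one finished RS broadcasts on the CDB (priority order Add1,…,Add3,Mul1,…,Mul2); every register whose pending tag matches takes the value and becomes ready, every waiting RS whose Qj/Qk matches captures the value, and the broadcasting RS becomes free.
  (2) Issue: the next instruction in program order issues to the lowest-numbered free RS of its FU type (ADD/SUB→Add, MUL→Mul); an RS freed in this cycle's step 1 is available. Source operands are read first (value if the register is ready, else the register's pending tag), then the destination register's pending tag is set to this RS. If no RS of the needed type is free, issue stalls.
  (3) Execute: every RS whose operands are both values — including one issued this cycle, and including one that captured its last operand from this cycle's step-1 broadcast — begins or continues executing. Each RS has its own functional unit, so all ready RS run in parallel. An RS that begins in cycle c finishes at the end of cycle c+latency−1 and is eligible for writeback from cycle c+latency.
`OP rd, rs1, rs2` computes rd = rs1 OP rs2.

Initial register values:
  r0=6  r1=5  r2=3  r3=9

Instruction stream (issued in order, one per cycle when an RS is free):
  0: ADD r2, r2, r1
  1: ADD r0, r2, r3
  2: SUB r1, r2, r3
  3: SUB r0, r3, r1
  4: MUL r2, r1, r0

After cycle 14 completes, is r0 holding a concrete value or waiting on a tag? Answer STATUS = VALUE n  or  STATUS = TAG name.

c1: issue ADD r2<-Add1 | r0:6,r1:5,r2:Add1,r3:9
c2: issue ADD r0<-Add2 | r0:Add2,r1:5,r2:Add1,r3:9
c3: issue SUB r1<-Add3 | r0:Add2,r1:Add3,r2:Add1,r3:9
c4: CDB Add1=8; issue SUB r0<-Add1 | r0:Add1,r1:Add3,r2:8,r3:9
c5: issue MUL r2<-Mul1 | r0:Add1,r1:Add3,r2:Mul1,r3:9
c6: - | r0:Add1,r1:Add3,r2:Mul1,r3:9
c7: CDB Add2=17 | r0:Add1,r1:Add3,r2:Mul1,r3:9
c8: CDB Add3=-1 | r0:Add1,r1:-1,r2:Mul1,r3:9
c9: - | r0:Add1,r1:-1,r2:Mul1,r3:9
c10: - | r0:Add1,r1:-1,r2:Mul1,r3:9
c11: CDB Add1=10 | r0:10,r1:-1,r2:Mul1,r3:9
c12: - | r0:10,r1:-1,r2:Mul1,r3:9
c13: - | r0:10,r1:-1,r2:Mul1,r3:9
c14: - | r0:10,r1:-1,r2:Mul1,r3:9

STATUS = VALUE 10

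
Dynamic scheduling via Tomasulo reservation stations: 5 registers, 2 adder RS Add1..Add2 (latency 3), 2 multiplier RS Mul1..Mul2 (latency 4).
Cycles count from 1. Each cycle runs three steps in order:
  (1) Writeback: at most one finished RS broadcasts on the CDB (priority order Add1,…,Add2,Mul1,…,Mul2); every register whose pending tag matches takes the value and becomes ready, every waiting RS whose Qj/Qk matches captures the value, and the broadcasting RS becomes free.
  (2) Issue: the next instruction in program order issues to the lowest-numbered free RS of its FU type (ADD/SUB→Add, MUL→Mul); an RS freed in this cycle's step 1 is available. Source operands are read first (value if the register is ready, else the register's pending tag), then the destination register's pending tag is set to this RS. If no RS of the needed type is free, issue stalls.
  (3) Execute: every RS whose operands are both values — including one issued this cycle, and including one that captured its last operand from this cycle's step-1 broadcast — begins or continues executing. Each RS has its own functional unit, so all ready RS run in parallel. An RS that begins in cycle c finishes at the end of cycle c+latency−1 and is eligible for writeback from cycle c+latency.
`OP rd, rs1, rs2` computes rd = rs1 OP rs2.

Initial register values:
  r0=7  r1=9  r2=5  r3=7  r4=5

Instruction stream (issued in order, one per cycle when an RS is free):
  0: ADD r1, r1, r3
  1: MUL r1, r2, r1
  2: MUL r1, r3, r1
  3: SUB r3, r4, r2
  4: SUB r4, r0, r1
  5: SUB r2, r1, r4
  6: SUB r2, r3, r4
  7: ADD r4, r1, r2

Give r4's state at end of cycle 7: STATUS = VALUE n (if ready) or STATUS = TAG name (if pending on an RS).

cycle 1: issue ADD r1<-Add1 // r0:7,r1:Add1,r2:5,r3:7,r4:5
cycle 2: issue MUL r1<-Mul1 // r0:7,r1:Mul1,r2:5,r3:7,r4:5
cycle 3: issue MUL r1<-Mul2 // r0:7,r1:Mul2,r2:5,r3:7,r4:5
cycle 4: CDB Add1=16; issue SUB r3<-Add1 // r0:7,r1:Mul2,r2:5,r3:Add1,r4:5
cycle 5: issue SUB r4<-Add2 // r0:7,r1:Mul2,r2:5,r3:Add1,r4:Add2
cycle 6: stall // r0:7,r1:Mul2,r2:5,r3:Add1,r4:Add2
cycle 7: CDB Add1=0; issue SUB r2<-Add1 // r0:7,r1:Mul2,r2:Add1,r3:0,r4:Add2

STATUS = TAG Add2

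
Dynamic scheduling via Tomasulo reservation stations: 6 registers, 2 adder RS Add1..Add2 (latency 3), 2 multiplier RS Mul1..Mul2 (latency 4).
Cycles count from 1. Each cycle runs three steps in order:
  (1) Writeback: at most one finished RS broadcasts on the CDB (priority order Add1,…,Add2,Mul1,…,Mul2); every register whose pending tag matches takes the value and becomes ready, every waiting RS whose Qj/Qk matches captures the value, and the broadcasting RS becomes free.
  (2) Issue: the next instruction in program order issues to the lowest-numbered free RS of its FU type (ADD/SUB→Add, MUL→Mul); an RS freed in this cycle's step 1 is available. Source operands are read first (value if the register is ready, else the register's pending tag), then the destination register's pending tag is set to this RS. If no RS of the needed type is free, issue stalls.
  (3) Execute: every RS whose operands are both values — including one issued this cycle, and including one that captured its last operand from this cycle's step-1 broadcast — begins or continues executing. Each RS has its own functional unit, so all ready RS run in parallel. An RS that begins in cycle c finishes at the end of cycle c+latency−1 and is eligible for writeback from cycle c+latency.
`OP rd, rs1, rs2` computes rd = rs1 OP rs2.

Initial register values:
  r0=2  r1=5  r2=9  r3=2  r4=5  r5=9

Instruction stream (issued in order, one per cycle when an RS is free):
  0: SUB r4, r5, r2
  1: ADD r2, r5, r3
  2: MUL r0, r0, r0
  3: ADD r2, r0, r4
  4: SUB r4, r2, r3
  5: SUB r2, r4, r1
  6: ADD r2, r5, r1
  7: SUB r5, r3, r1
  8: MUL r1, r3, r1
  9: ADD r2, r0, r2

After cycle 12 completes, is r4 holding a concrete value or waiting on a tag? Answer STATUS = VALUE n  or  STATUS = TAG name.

cycle 1: issue SUB r4<-Add1 // r0:2,r1:5,r2:9,r3:2,r4:Add1,r5:9
cycle 2: issue ADD r2<-Add2 // r0:2,r1:5,r2:Add2,r3:2,r4:Add1,r5:9
cycle 3: issue MUL r0<-Mul1 // r0:Mul1,r1:5,r2:Add2,r3:2,r4:Add1,r5:9
cycle 4: CDB Add1=0; issue ADD r2<-Add1 // r0:Mul1,r1:5,r2:Add1,r3:2,r4:0,r5:9
cycle 5: CDB Add2=11; issue SUB r4<-Add2 // r0:Mul1,r1:5,r2:Add1,r3:2,r4:Add2,r5:9
cycle 6: stall // r0:Mul1,r1:5,r2:Add1,r3:2,r4:Add2,r5:9
cycle 7: CDB Mul1=4; stall // r0:4,r1:5,r2:Add1,r3:2,r4:Add2,r5:9
cycle 8: stall // r0:4,r1:5,r2:Add1,r3:2,r4:Add2,r5:9
cycle 9: stall // r0:4,r1:5,r2:Add1,r3:2,r4:Add2,r5:9
cycle 10: CDB Add1=4; issue SUB r2<-Add1 // r0:4,r1:5,r2:Add1,r3:2,r4:Add2,r5:9
cycle 11: stall // r0:4,r1:5,r2:Add1,r3:2,r4:Add2,r5:9
cycle 12: stall // r0:4,r1:5,r2:Add1,r3:2,r4:Add2,r5:9

STATUS = TAG Add2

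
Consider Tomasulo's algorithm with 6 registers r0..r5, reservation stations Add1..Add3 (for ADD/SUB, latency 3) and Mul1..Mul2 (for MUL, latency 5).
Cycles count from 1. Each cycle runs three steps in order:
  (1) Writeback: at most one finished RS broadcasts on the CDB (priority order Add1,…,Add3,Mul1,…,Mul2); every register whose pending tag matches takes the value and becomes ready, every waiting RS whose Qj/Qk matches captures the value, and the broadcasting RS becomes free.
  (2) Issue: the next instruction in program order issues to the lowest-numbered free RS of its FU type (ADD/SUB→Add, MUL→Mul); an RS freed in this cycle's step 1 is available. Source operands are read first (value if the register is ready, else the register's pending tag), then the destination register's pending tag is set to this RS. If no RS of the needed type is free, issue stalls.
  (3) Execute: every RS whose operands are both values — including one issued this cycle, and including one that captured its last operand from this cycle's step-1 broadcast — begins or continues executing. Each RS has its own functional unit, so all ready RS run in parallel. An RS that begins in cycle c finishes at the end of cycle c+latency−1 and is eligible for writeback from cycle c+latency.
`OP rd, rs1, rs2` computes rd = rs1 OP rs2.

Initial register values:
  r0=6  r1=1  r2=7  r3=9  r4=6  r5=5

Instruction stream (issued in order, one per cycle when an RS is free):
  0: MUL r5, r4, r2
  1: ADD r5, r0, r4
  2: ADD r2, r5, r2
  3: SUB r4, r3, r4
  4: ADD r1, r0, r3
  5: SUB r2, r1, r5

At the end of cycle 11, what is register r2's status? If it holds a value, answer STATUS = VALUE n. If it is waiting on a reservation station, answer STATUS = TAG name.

cycle 1: issue MUL r5<-Mul1 // r0:6,r1:1,r2:7,r3:9,r4:6,r5:Mul1
cycle 2: issue ADD r5<-Add1 // r0:6,r1:1,r2:7,r3:9,r4:6,r5:Add1
cycle 3: issue ADD r2<-Add2 // r0:6,r1:1,r2:Add2,r3:9,r4:6,r5:Add1
cycle 4: issue SUB r4<-Add3 // r0:6,r1:1,r2:Add2,r3:9,r4:Add3,r5:Add1
cycle 5: CDB Add1=12; issue ADD r1<-Add1 // r0:6,r1:Add1,r2:Add2,r3:9,r4:Add3,r5:12
cycle 6: CDB Mul1=42; stall // r0:6,r1:Add1,r2:Add2,r3:9,r4:Add3,r5:12
cycle 7: CDB Add3=3; issue SUB r2<-Add3 // r0:6,r1:Add1,r2:Add3,r3:9,r4:3,r5:12
cycle 8: CDB Add1=15 // r0:6,r1:15,r2:Add3,r3:9,r4:3,r5:12
cycle 9: CDB Add2=19 // r0:6,r1:15,r2:Add3,r3:9,r4:3,r5:12
cycle 10: - // r0:6,r1:15,r2:Add3,r3:9,r4:3,r5:12
cycle 11: CDB Add3=3 // r0:6,r1:15,r2:3,r3:9,r4:3,r5:12

STATUS = VALUE 3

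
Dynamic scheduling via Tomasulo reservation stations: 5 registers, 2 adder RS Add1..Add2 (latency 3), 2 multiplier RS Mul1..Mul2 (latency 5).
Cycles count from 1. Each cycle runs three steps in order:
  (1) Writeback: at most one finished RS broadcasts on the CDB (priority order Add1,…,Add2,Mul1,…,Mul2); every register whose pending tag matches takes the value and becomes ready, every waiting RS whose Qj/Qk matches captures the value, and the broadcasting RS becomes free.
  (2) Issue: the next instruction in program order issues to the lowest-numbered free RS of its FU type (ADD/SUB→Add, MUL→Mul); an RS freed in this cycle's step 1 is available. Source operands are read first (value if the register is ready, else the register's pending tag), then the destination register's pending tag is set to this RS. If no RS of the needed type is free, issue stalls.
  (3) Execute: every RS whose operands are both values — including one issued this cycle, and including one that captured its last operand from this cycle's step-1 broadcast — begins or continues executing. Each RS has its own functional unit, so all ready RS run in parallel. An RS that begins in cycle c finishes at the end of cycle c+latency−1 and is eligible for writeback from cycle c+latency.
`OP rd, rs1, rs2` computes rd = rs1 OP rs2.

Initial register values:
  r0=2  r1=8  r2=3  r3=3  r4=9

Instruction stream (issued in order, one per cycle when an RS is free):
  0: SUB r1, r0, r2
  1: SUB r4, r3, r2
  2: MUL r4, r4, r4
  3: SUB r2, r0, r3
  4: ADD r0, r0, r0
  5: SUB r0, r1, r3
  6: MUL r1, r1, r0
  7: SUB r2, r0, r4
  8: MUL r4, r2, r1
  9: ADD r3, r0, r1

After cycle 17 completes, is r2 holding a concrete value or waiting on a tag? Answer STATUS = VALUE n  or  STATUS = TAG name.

STATUS = VALUE -4

cycle 1: issue SUB r1<-Add1 // r0:2,r1:Add1,r2:3,r3:3,r4:9
cycle 2: issue SUB r4<-Add2 // r0:2,r1:Add1,r2:3,r3:3,r4:Add2
cycle 3: issue MUL r4<-Mul1 // r0:2,r1:Add1,r2:3,r3:3,r4:Mul1
cycle 4: CDB Add1=-1; issue SUB r2<-Add1 // r0:2,r1:-1,r2:Add1,r3:3,r4:Mul1
cycle 5: CDB Add2=0; issue ADD r0<-Add2 // r0:Add2,r1:-1,r2:Add1,r3:3,r4:Mul1
cycle 6: stall // r0:Add2,r1:-1,r2:Add1,r3:3,r4:Mul1
cycle 7: CDB Add1=-1; issue SUB r0<-Add1 // r0:Add1,r1:-1,r2:-1,r3:3,r4:Mul1
cycle 8: CDB Add2=4; issue MUL r1<-Mul2 // r0:Add1,r1:Mul2,r2:-1,r3:3,r4:Mul1
cycle 9: issue SUB r2<-Add2 // r0:Add1,r1:Mul2,r2:Add2,r3:3,r4:Mul1
cycle 10: CDB Add1=-4; stall // r0:-4,r1:Mul2,r2:Add2,r3:3,r4:Mul1
cycle 11: CDB Mul1=0; issue MUL r4<-Mul1 // r0:-4,r1:Mul2,r2:Add2,r3:3,r4:Mul1
cycle 12: issue ADD r3<-Add1 // r0:-4,r1:Mul2,r2:Add2,r3:Add1,r4:Mul1
cycle 13: - // r0:-4,r1:Mul2,r2:Add2,r3:Add1,r4:Mul1
cycle 14: CDB Add2=-4 // r0:-4,r1:Mul2,r2:-4,r3:Add1,r4:Mul1
cycle 15: CDB Mul2=4 // r0:-4,r1:4,r2:-4,r3:Add1,r4:Mul1
cycle 16: - // r0:-4,r1:4,r2:-4,r3:Add1,r4:Mul1
cycle 17: - // r0:-4,r1:4,r2:-4,r3:Add1,r4:Mul1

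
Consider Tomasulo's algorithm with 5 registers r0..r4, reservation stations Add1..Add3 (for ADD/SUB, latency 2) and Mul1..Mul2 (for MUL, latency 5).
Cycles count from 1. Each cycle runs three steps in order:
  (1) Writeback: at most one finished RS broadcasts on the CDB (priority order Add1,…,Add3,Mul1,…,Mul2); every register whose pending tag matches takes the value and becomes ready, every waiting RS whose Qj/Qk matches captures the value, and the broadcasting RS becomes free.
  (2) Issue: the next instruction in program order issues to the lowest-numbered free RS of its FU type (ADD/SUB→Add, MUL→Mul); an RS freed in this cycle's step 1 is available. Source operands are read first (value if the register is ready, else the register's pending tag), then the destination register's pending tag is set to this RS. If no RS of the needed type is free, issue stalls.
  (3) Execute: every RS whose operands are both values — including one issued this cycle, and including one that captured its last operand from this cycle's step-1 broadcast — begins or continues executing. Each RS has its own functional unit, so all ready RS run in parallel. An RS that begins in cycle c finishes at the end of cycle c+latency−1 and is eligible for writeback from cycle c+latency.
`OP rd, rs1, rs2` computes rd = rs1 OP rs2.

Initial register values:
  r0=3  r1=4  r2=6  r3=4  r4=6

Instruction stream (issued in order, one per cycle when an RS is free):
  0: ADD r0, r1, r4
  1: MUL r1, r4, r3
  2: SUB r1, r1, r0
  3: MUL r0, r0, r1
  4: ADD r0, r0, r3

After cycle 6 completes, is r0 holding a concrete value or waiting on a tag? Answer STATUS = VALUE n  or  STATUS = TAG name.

  c1: issue ADD r0<-Add1  regs: r0:Add1,r1:4,r2:6,r3:4,r4:6
  c2: issue MUL r1<-Mul1  regs: r0:Add1,r1:Mul1,r2:6,r3:4,r4:6
  c3: CDB Add1=10; issue SUB r1<-Add1  regs: r0:10,r1:Add1,r2:6,r3:4,r4:6
  c4: issue MUL r0<-Mul2  regs: r0:Mul2,r1:Add1,r2:6,r3:4,r4:6
  c5: issue ADD r0<-Add2  regs: r0:Add2,r1:Add1,r2:6,r3:4,r4:6
  c6: -  regs: r0:Add2,r1:Add1,r2:6,r3:4,r4:6

STATUS = TAG Add2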